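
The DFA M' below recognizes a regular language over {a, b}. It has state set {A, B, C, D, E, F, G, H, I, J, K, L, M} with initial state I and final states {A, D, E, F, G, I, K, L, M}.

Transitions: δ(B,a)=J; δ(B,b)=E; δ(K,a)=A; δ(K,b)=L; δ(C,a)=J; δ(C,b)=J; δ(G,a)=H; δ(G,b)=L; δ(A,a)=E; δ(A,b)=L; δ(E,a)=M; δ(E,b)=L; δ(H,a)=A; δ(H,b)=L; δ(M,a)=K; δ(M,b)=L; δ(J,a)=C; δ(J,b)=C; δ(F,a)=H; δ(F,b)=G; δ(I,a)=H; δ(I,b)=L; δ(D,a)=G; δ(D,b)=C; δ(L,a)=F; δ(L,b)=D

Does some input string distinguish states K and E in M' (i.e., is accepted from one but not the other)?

First remove the unreachable states {B}; 12 states remain.
Start with accepting vs non-accepting: {A,D,E,F,G,I,K,L,M} | {C,H,J}.
Refine {A,D,E,F,G,I,K,L,M} on symbol a: members go to different blocks, giving {A,D,E,K,L,M} and {F,G,I}.
Split {A,D,E,K,L,M} by δ(·,a) → {A,E,K,M} and {D,L}.
Split {C,H,J} by δ(·,a) → {C,J} and {H}.
Refine {F,G,I} on symbol b: members go to different blocks, giving {G,I} and {F}.
Refine {D,L} on symbol a: members go to different blocks, giving {D} and {L}.
No further refinement is possible. Final partition (7 blocks): {A,E,K,M} | {C,J} | {G,I} | {D} | {H} | {F} | {L}.
K and E lie in the same block of the stable partition, so they are equivalent — no string distinguishes them.

No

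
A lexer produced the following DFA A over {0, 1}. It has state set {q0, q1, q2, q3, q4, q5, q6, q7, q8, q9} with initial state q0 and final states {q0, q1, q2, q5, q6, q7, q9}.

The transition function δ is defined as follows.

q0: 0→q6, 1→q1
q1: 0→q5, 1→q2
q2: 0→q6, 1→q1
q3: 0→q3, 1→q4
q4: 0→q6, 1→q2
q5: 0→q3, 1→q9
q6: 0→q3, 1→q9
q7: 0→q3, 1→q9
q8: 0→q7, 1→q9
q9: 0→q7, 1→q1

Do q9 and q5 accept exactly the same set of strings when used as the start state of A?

No

First remove the unreachable states {q8}; 9 states remain.
Start with accepting vs non-accepting: {q0,q1,q2,q5,q6,q7,q9} | {q3,q4}.
On input 0, block {q0,q1,q2,q5,q6,q7,q9} splits into {q0,q1,q2,q9} and {q5,q6,q7}.
On input 0, block {q3,q4} splits into {q3} and {q4}.
The partition is now stable with 4 blocks: {q0,q1,q2,q9} | {q3} | {q5,q6,q7} | {q4}.
q9 and q5 end up in different blocks, so they are distinguishable. For instance, the string '0' is accepted from only q9.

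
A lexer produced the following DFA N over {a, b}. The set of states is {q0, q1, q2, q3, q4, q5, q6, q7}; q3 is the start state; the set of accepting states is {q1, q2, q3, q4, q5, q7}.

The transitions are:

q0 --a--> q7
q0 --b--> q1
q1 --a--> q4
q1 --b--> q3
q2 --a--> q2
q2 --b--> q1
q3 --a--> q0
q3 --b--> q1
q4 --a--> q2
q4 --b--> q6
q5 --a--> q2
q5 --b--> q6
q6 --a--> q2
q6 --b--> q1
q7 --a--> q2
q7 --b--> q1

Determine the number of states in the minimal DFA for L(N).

Reachable states from the start: {q0,q1,q2,q3,q4,q6,q7}. Unreachable: {q5} — drop them.
Initial partition by acceptance: {q1,q2,q3,q4,q7} | {q0,q6}.
Refine {q1,q2,q3,q4,q7} on symbol a: members go to different blocks, giving {q1,q2,q4,q7} and {q3}.
Split {q1,q2,q4,q7} by δ(·,b) → {q2,q7} and {q1} and {q4}.
The partition is now stable with 5 blocks: {q2,q7} | {q0,q6} | {q3} | {q1} | {q4}.

5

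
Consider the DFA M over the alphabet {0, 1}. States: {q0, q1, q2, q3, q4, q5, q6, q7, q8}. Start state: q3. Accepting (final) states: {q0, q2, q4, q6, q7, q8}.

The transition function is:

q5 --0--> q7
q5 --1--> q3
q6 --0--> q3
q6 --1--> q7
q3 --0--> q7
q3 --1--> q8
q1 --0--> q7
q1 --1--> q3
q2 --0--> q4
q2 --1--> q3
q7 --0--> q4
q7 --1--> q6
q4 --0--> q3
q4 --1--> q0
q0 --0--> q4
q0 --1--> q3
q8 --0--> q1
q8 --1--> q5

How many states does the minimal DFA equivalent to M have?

7

Reachable states from the start: {q0,q1,q3,q4,q5,q6,q7,q8}. Unreachable: {q2} — drop them.
Initial partition by acceptance: {q0,q4,q6,q7,q8} | {q1,q3,q5}.
Refine {q0,q4,q6,q7,q8} on symbol 0: members go to different blocks, giving {q4,q6,q8} and {q0,q7}.
Refine {q4,q6,q8} on symbol 1: members go to different blocks, giving {q4,q6} and {q8}.
On input 1, block {q1,q3,q5} splits into {q1,q5} and {q3}.
Refine {q0,q7} on symbol 1: members go to different blocks, giving {q0} and {q7}.
On input 1, block {q4,q6} splits into {q4} and {q6}.
No further refinement is possible. Final partition (7 blocks): {q4} | {q1,q5} | {q0} | {q8} | {q3} | {q7} | {q6}.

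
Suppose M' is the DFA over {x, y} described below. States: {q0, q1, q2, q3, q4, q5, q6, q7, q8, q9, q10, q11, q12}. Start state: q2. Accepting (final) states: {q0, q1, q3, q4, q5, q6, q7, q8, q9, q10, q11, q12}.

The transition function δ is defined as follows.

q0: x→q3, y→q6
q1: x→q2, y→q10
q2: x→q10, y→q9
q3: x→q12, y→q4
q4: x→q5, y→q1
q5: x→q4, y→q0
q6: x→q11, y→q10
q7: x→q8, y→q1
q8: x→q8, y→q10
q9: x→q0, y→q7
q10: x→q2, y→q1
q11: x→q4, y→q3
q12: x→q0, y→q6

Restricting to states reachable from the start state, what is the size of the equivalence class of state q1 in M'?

2

Every state is reachable, so we keep all 13.
Start with accepting vs non-accepting: {q0,q1,q3,q4,q5,q6,q7,q8,q9,q10,q11,q12} | {q2}.
On input x, block {q0,q1,q3,q4,q5,q6,q7,q8,q9,q10,q11,q12} splits into {q0,q3,q4,q5,q6,q7,q8,q9,q11,q12} and {q1,q10}.
Refine {q0,q3,q4,q5,q6,q7,q8,q9,q11,q12} on symbol y: members go to different blocks, giving {q0,q3,q5,q9,q11,q12} and {q4,q6,q7,q8}.
On input x, block {q0,q3,q5,q9,q11,q12} splits into {q0,q3,q9,q12} and {q5,q11}.
On input x, block {q4,q6,q7,q8} splits into {q4,q6} and {q7,q8}.
Refine {q0,q3,q9,q12} on symbol y: members go to different blocks, giving {q0,q3,q12} and {q9}.
Stable partition: {q0,q3,q12} | {q2} | {q1,q10} | {q4,q6} | {q5,q11} | {q7,q8} | {q9} — 7 equivalence classes.
State q1 belongs to the block {q1,q10}, which has 2 states.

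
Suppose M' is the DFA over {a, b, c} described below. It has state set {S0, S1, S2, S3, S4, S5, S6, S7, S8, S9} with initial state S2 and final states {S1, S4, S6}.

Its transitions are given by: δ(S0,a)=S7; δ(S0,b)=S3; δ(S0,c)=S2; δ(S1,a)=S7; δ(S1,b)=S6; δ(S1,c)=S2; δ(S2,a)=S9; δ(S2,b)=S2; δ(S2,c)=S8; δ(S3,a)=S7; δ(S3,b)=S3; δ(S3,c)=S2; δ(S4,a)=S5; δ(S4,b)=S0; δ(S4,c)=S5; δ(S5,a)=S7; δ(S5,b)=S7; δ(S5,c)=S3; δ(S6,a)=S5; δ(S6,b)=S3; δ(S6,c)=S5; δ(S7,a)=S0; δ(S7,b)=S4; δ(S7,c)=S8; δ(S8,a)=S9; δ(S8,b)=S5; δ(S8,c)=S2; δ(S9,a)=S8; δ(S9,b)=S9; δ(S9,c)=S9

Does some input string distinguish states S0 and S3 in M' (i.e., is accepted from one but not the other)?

Reachable states from the start: {S0,S2,S3,S4,S5,S7,S8,S9}. Unreachable: {S1,S6} — drop them.
Initial partition by acceptance: {S4} | {S0,S2,S3,S5,S7,S8,S9}.
Split {S0,S2,S3,S5,S7,S8,S9} by δ(·,b) → {S0,S2,S3,S5,S8,S9} and {S7}.
Split {S0,S2,S3,S5,S8,S9} by δ(·,a) → {S0,S3,S5} and {S2,S8,S9}.
Split {S0,S3,S5} by δ(·,b) → {S0,S3} and {S5}.
On input b, block {S2,S8,S9} splits into {S2,S9} and {S8}.
Split {S2,S9} by δ(·,a) → {S2} and {S9}.
The partition is now stable with 7 blocks: {S4} | {S0,S3} | {S7} | {S2} | {S5} | {S8} | {S9}.
S0 and S3 lie in the same block of the stable partition, so they are equivalent — no string distinguishes them.

No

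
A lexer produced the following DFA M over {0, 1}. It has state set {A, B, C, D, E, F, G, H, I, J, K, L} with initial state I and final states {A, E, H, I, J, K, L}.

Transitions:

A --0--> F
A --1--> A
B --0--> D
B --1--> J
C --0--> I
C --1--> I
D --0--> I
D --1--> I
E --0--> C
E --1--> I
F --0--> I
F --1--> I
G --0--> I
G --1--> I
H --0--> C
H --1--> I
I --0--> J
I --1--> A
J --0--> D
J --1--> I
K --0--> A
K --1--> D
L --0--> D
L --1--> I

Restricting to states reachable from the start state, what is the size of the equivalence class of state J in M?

States {B,C,E,G,H,K,L} cannot be reached from the start state, so discard them.
P0 = {A,I,J} | {D,F}.
Refine {A,I,J} on symbol 0: members go to different blocks, giving {A,J} and {I}.
On input 1, block {A,J} splits into {A} and {J}.
Stable partition: {A} | {D,F} | {I} | {J} — 4 equivalence classes.
The equivalence class containing J is {J}, of size 1.

1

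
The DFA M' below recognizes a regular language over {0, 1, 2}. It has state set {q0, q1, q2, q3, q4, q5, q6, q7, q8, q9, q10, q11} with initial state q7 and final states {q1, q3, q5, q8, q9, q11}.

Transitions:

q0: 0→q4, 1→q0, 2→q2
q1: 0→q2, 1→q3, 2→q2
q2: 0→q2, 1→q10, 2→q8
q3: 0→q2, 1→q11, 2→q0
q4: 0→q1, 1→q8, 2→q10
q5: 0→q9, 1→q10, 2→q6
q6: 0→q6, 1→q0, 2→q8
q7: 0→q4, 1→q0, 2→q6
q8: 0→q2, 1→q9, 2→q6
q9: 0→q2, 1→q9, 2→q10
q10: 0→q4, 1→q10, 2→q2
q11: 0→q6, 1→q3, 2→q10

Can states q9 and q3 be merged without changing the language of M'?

First remove the unreachable states {q5}; 11 states remain.
Start with accepting vs non-accepting: {q1,q3,q8,q9,q11} | {q0,q2,q4,q6,q7,q10}.
Refine {q0,q2,q4,q6,q7,q10} on symbol 0: members go to different blocks, giving {q0,q2,q6,q7,q10} and {q4}.
On input 0, block {q0,q2,q6,q7,q10} splits into {q0,q7,q10} and {q2,q6}.
Refine {q1,q3,q8,q9,q11} on symbol 2: members go to different blocks, giving {q3,q9,q11} and {q1,q8}.
The partition is now stable with 5 blocks: {q3,q9,q11} | {q0,q7,q10} | {q4} | {q2,q6} | {q1,q8}.
q9 and q3 lie in the same block of the stable partition, so they are equivalent — no string distinguishes them.

Yes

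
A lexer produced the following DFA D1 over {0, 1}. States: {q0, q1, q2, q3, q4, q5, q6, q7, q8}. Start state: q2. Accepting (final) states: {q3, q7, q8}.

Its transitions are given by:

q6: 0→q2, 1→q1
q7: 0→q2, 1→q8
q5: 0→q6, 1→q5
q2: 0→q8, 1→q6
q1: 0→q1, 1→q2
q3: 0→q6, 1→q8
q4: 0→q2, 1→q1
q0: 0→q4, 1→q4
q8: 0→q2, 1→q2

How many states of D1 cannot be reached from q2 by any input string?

No path from q2 leads to q0, q3, q4, q5, q7; the other 4 states are all reachable.

5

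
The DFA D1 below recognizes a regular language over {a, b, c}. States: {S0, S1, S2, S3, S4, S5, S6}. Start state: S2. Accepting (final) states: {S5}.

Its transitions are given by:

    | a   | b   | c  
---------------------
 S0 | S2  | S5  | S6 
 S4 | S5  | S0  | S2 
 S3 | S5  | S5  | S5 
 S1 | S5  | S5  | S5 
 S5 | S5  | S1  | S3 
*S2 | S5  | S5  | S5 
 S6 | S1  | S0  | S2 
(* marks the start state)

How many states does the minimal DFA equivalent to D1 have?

2

First remove the unreachable states {S0,S4,S6}; 4 states remain.
Start with accepting vs non-accepting: {S5} | {S1,S2,S3}.
Stable partition: {S5} | {S1,S2,S3} — 2 equivalence classes.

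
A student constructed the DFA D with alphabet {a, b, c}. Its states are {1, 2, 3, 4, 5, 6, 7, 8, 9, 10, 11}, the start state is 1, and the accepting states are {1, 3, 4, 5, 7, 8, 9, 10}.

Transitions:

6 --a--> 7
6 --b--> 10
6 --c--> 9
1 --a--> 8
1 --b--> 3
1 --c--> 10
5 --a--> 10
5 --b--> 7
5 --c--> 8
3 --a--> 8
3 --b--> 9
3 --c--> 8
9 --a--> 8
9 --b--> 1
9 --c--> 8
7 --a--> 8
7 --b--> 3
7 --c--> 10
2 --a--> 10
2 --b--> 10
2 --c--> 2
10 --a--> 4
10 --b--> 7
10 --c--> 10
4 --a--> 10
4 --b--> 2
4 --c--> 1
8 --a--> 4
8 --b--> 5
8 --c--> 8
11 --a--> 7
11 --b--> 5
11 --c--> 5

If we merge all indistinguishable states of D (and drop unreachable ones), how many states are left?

First remove the unreachable states {6,11}; 9 states remain.
P0 = {1,3,4,5,7,8,9,10} | {2}.
On input b, block {1,3,4,5,7,8,9,10} splits into {1,3,5,7,8,9,10} and {4}.
Split {1,3,5,7,8,9,10} by δ(·,a) → {1,3,5,7,9} and {8,10}.
Stable partition: {1,3,5,7,9} | {2} | {4} | {8,10} — 4 equivalence classes.

4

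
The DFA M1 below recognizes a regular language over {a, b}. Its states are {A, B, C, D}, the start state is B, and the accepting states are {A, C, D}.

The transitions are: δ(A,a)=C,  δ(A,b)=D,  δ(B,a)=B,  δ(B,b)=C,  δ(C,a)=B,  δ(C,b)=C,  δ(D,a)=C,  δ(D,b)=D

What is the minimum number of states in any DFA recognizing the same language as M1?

2

First remove the unreachable states {A,D}; 2 states remain.
Initial partition by acceptance: {C} | {B}.
Stable partition: {C} | {B} — 2 equivalence classes.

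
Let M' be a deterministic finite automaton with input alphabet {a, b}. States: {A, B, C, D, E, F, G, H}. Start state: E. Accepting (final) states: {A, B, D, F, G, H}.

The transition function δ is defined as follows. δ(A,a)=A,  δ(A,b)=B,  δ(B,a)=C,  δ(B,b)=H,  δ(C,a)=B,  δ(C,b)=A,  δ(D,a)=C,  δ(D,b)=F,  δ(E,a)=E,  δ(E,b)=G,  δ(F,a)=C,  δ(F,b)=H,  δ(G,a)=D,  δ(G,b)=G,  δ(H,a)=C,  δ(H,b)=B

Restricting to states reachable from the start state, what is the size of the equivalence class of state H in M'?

4

Every state is reachable, so we keep all 8.
P0 = {A,B,D,F,G,H} | {C,E}.
Split {A,B,D,F,G,H} by δ(·,a) → {B,D,F,H} and {A,G}.
On input a, block {C,E} splits into {C} and {E}.
Refine {A,G} on symbol a: members go to different blocks, giving {A} and {G}.
Stable partition: {B,D,F,H} | {C} | {A} | {E} | {G} — 5 equivalence classes.
The equivalence class containing H is {B,D,F,H}, of size 4.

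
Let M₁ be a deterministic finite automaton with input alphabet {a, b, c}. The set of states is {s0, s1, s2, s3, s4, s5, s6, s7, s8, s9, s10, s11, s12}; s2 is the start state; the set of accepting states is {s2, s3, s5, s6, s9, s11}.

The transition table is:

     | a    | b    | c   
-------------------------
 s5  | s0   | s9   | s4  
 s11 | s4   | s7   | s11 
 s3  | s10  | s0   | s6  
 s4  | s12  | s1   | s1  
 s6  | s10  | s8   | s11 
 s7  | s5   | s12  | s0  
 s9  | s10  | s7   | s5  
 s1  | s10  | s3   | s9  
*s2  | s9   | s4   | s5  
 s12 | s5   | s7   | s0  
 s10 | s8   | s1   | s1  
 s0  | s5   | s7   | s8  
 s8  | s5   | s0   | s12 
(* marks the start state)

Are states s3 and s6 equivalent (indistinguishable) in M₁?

Every state is reachable, so we keep all 13.
Start with accepting vs non-accepting: {s2,s3,s5,s6,s9,s11} | {s0,s1,s4,s7,s8,s10,s12}.
Split {s2,s3,s5,s6,s9,s11} by δ(·,a) → {s3,s5,s6,s9,s11} and {s2}.
Refine {s3,s5,s6,s9,s11} on symbol b: members go to different blocks, giving {s3,s6,s9,s11} and {s5}.
Split {s3,s6,s9,s11} by δ(·,c) → {s3,s6,s11} and {s9}.
Refine {s0,s1,s4,s7,s8,s10,s12} on symbol a: members go to different blocks, giving {s0,s7,s8,s12} and {s1,s4,s10}.
On input a, block {s1,s4,s10} splits into {s4,s10} and {s1}.
No further refinement is possible. Final partition (7 blocks): {s3,s6,s11} | {s0,s7,s8,s12} | {s2} | {s5} | {s9} | {s4,s10} | {s1}.
s3 and s6 lie in the same block of the stable partition, so they are equivalent — no string distinguishes them.

Yes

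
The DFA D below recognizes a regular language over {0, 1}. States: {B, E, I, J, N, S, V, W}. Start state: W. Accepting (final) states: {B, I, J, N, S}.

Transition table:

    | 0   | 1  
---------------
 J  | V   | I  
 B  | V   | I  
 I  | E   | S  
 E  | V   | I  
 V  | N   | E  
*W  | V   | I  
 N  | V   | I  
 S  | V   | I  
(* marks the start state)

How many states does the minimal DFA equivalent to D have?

First remove the unreachable states {B,J}; 6 states remain.
Start with accepting vs non-accepting: {I,N,S} | {E,V,W}.
Refine {E,V,W} on symbol 0: members go to different blocks, giving {E,W} and {V}.
On input 0, block {I,N,S} splits into {N,S} and {I}.
The partition is now stable with 4 blocks: {N,S} | {E,W} | {V} | {I}.

4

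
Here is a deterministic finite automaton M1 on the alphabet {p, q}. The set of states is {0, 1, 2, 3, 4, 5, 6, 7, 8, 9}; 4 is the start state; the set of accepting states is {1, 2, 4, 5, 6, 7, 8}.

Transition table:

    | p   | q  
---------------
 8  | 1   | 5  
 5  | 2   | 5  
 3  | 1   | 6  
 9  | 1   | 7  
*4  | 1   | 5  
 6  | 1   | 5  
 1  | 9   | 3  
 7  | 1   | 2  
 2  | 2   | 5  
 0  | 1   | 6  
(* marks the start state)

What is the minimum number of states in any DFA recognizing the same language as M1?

Reachable states from the start: {1,2,3,4,5,6,7,9}. Unreachable: {0,8} — drop them.
P0 = {1,2,4,5,6,7} | {3,9}.
Split {1,2,4,5,6,7} by δ(·,p) → {2,4,5,6,7} and {1}.
Split {2,4,5,6,7} by δ(·,p) → {4,6,7} and {2,5}.
No further refinement is possible. Final partition (4 blocks): {4,6,7} | {3,9} | {1} | {2,5}.

4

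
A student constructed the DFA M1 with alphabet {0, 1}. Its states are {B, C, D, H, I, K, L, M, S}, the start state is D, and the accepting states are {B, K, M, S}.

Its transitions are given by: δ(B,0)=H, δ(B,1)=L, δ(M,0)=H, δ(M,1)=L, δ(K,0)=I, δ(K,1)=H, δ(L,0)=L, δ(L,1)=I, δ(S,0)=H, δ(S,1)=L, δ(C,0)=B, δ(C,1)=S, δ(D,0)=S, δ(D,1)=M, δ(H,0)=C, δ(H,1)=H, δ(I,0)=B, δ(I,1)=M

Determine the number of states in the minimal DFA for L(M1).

4

First remove the unreachable states {K}; 8 states remain.
P0 = {B,M,S} | {C,D,H,I,L}.
Refine {C,D,H,I,L} on symbol 0: members go to different blocks, giving {C,D,I} and {H,L}.
Refine {H,L} on symbol 0: members go to different blocks, giving {L} and {H}.
No further refinement is possible. Final partition (4 blocks): {B,M,S} | {C,D,I} | {L} | {H}.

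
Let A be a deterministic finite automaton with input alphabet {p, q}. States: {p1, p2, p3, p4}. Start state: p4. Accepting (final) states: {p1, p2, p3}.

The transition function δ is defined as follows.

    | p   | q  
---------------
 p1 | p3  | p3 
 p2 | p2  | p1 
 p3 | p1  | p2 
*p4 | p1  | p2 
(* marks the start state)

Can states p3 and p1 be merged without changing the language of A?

All states are reachable from the start state.
Initial partition by acceptance: {p1,p2,p3} | {p4}.
Stable partition: {p1,p2,p3} | {p4} — 2 equivalence classes.
p3 and p1 lie in the same block of the stable partition, so they are equivalent — no string distinguishes them.

Yes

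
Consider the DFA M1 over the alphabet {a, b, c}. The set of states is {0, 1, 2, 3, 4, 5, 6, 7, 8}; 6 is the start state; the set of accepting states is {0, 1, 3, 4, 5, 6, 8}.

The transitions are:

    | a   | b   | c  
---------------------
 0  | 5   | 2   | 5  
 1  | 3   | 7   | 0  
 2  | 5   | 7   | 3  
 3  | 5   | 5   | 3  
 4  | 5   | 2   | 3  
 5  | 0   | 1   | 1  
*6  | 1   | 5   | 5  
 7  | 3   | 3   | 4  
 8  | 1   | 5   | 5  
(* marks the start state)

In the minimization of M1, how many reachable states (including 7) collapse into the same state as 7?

Reachable states from the start: {0,1,2,3,4,5,6,7}. Unreachable: {8} — drop them.
Initial partition by acceptance: {0,1,3,4,5,6} | {2,7}.
Split {0,1,3,4,5,6} by δ(·,b) → {0,1,4} and {3,5,6}.
On input c, block {0,1,4} splits into {0,4} and {1}.
Split {2,7} by δ(·,b) → {2} and {7}.
Refine {3,5,6} on symbol a: members go to different blocks, giving {3} and {5} and {6}.
Split {0,4} by δ(·,c) → {0} and {4}.
The partition is now stable with 8 blocks: {0} | {2} | {3} | {1} | {7} | {5} | {6} | {4}.
State 7 belongs to the block {7}, which has 1 states.

1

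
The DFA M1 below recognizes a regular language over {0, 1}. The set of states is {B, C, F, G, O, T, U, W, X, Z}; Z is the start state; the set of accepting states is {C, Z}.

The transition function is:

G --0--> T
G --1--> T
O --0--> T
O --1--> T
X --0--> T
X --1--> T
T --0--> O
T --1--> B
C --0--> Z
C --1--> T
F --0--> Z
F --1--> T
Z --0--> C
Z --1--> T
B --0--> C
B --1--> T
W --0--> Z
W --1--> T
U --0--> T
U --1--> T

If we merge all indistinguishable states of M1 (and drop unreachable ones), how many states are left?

4

States {F,G,U,W,X} cannot be reached from the start state, so discard them.
Initial partition by acceptance: {C,Z} | {B,O,T}.
Split {B,O,T} by δ(·,0) → {O,T} and {B}.
Split {O,T} by δ(·,1) → {O} and {T}.
No further refinement is possible. Final partition (4 blocks): {C,Z} | {O} | {B} | {T}.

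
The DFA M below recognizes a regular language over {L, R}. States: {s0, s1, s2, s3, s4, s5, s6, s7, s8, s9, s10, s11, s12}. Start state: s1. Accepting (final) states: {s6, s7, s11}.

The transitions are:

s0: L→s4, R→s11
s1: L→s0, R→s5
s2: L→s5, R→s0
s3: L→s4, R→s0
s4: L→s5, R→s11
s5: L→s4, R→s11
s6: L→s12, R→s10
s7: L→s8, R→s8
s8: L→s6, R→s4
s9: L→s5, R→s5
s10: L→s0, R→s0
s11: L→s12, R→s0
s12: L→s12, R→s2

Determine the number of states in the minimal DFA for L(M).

First remove the unreachable states {s3,s6,s7,s8,s9,s10}; 7 states remain.
Initial partition by acceptance: {s11} | {s0,s1,s2,s4,s5,s12}.
Split {s0,s1,s2,s4,s5,s12} by δ(·,R) → {s0,s4,s5} and {s1,s2,s12}.
On input L, block {s1,s2,s12} splits into {s1,s2} and {s12}.
Stable partition: {s11} | {s0,s4,s5} | {s1,s2} | {s12} — 4 equivalence classes.

4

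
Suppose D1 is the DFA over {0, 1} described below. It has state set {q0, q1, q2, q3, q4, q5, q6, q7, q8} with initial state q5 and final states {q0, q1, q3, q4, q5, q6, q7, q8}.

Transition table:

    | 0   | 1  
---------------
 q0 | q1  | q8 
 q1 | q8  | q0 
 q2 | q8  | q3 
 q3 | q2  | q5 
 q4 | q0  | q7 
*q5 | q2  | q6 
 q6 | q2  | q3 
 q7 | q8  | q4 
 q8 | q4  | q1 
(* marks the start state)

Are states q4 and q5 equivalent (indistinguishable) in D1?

No

Every state is reachable, so we keep all 9.
Initial partition by acceptance: {q0,q1,q3,q4,q5,q6,q7,q8} | {q2}.
On input 0, block {q0,q1,q3,q4,q5,q6,q7,q8} splits into {q0,q1,q4,q7,q8} and {q3,q5,q6}.
No further refinement is possible. Final partition (3 blocks): {q0,q1,q4,q7,q8} | {q2} | {q3,q5,q6}.
q4 and q5 end up in different blocks, so they are distinguishable. For instance, the string '0' is accepted from only q4.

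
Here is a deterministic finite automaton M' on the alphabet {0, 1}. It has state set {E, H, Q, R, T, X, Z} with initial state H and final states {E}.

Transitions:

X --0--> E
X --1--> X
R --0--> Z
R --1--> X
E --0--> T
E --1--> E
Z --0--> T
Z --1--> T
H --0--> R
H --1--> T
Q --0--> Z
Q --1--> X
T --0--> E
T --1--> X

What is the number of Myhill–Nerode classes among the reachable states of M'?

First remove the unreachable states {Q}; 6 states remain.
Start with accepting vs non-accepting: {E} | {H,R,T,X,Z}.
Refine {H,R,T,X,Z} on symbol 0: members go to different blocks, giving {H,R,Z} and {T,X}.
Split {H,R,Z} by δ(·,0) → {H,R} and {Z}.
Split {H,R} by δ(·,0) → {H} and {R}.
Stable partition: {E} | {H} | {T,X} | {Z} | {R} — 5 equivalence classes.

5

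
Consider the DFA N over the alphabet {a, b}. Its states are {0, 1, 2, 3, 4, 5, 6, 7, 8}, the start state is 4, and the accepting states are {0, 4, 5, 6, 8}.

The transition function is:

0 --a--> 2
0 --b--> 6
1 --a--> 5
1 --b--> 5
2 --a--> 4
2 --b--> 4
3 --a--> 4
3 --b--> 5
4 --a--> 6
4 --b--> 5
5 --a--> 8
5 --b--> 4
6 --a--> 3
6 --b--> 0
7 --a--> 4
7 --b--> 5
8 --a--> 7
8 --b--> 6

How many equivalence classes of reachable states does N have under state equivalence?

Reachable states from the start: {0,2,3,4,5,6,7,8}. Unreachable: {1} — drop them.
Start with accepting vs non-accepting: {0,4,5,6,8} | {2,3,7}.
On input a, block {0,4,5,6,8} splits into {0,6,8} and {4,5}.
No further refinement is possible. Final partition (3 blocks): {0,6,8} | {2,3,7} | {4,5}.

3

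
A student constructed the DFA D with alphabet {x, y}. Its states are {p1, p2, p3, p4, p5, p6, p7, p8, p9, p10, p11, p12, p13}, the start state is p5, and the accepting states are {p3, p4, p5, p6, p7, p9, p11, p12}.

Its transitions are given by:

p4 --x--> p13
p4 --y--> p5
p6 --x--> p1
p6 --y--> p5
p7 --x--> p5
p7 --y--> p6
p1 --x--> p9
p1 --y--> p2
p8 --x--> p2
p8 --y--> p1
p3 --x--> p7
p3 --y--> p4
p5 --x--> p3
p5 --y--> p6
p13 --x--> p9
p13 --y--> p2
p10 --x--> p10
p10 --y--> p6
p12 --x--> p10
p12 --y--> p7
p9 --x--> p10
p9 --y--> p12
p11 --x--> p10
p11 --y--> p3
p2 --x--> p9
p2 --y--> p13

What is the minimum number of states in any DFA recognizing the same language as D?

First remove the unreachable states {p8,p11}; 11 states remain.
P0 = {p3,p4,p5,p6,p7,p9,p12} | {p1,p2,p10,p13}.
Split {p3,p4,p5,p6,p7,p9,p12} by δ(·,x) → {p4,p6,p9,p12} and {p3,p5,p7}.
Split {p4,p6,p9,p12} by δ(·,y) → {p4,p6,p12} and {p9}.
Split {p1,p2,p10,p13} by δ(·,x) → {p1,p2,p13} and {p10}.
Refine {p4,p6,p12} on symbol x: members go to different blocks, giving {p4,p6} and {p12}.
The partition is now stable with 6 blocks: {p4,p6} | {p1,p2,p13} | {p3,p5,p7} | {p9} | {p10} | {p12}.

6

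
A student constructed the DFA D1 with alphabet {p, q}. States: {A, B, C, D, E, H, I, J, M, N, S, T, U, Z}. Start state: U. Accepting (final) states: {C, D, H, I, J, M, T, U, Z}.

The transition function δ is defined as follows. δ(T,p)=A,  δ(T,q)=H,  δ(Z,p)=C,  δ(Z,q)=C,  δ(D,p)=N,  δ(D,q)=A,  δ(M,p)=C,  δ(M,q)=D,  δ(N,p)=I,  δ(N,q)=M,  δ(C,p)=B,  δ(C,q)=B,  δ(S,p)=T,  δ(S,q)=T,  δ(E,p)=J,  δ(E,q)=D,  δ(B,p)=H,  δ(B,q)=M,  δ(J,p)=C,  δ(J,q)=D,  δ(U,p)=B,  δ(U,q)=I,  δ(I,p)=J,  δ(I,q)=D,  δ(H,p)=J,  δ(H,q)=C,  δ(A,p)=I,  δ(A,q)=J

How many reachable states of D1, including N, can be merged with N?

3

States {E,S,T,Z} cannot be reached from the start state, so discard them.
Initial partition by acceptance: {C,D,H,I,J,M,U} | {A,B,N}.
Split {C,D,H,I,J,M,U} by δ(·,p) → {H,I,J,M} and {C,D,U}.
Refine {H,I,J,M} on symbol p: members go to different blocks, giving {H,I} and {J,M}.
Refine {C,D,U} on symbol q: members go to different blocks, giving {C,D} and {U}.
The partition is now stable with 5 blocks: {H,I} | {A,B,N} | {C,D} | {J,M} | {U}.
State N belongs to the block {A,B,N}, which has 3 states.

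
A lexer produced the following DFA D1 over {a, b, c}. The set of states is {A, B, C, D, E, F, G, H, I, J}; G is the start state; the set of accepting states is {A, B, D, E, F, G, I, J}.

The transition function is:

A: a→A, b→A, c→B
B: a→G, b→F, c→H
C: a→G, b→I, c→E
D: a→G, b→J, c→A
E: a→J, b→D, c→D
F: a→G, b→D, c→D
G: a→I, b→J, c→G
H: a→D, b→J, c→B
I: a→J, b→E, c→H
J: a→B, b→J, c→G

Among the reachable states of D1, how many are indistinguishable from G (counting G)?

2

First remove the unreachable states {C}; 9 states remain.
Start with accepting vs non-accepting: {A,B,D,E,F,G,I,J} | {H}.
Refine {A,B,D,E,F,G,I,J} on symbol c: members go to different blocks, giving {A,D,E,F,G,J} and {B,I}.
Refine {A,D,E,F,G,J} on symbol a: members go to different blocks, giving {A,D,E,F} and {G,J}.
Split {A,D,E,F} by δ(·,a) → {D,E,F} and {A}.
Refine {D,E,F} on symbol b: members go to different blocks, giving {E,F} and {D}.
The partition is now stable with 6 blocks: {E,F} | {H} | {B,I} | {G,J} | {A} | {D}.
The equivalence class containing G is {G,J}, of size 2.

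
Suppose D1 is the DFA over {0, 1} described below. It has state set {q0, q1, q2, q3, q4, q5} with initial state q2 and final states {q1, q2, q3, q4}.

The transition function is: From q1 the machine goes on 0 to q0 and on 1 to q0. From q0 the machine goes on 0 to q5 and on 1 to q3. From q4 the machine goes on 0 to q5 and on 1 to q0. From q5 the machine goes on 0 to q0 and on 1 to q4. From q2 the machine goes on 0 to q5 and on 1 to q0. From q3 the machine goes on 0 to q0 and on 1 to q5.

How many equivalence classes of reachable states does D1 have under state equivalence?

2

Reachable states from the start: {q0,q2,q3,q4,q5}. Unreachable: {q1} — drop them.
P0 = {q2,q3,q4} | {q0,q5}.
The partition is now stable with 2 blocks: {q2,q3,q4} | {q0,q5}.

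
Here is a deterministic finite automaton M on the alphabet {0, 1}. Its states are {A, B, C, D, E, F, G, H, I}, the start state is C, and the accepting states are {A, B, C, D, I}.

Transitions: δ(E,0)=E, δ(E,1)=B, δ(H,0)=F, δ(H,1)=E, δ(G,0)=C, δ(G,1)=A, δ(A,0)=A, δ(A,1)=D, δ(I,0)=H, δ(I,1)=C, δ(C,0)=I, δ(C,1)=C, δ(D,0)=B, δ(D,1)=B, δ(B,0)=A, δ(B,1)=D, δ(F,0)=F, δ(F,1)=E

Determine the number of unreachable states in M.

1

BFS from C reaches {A, B, C, D, E, F, H, I}; the 1 state(s) G are never visited.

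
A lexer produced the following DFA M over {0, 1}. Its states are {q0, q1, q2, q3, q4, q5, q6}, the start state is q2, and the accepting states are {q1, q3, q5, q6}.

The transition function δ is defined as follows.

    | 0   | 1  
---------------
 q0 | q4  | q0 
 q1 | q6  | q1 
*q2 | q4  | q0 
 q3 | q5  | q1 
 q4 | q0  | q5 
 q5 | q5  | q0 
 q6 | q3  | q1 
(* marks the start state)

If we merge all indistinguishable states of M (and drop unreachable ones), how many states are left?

States {q1,q3,q6} cannot be reached from the start state, so discard them.
P0 = {q5} | {q0,q2,q4}.
Split {q0,q2,q4} by δ(·,1) → {q0,q2} and {q4}.
Stable partition: {q5} | {q0,q2} | {q4} — 3 equivalence classes.

3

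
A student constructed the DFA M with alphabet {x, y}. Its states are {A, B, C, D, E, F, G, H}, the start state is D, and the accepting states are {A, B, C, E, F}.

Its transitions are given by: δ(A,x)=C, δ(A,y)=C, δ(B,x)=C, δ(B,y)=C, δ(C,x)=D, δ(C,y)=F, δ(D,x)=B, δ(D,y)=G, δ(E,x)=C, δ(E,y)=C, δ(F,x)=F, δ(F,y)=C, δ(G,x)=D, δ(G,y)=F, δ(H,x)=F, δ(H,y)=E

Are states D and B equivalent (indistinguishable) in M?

Reachable states from the start: {B,C,D,F,G}. Unreachable: {A,E,H} — drop them.
P0 = {B,C,F} | {D,G}.
On input x, block {B,C,F} splits into {B,F} and {C}.
On input x, block {B,F} splits into {B} and {F}.
Refine {D,G} on symbol x: members go to different blocks, giving {D} and {G}.
No further refinement is possible. Final partition (5 blocks): {B} | {D} | {C} | {F} | {G}.
D and B end up in different blocks, so they are distinguishable. For instance, the string 'ε' is accepted from only B.

No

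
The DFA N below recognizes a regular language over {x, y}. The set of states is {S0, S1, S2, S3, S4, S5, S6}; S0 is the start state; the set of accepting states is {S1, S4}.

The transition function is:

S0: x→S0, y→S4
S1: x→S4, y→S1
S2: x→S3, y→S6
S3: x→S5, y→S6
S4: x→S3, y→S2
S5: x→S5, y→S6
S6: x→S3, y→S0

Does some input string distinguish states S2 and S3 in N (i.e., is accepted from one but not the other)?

No

First remove the unreachable states {S1}; 6 states remain.
P0 = {S4} | {S0,S2,S3,S5,S6}.
Refine {S0,S2,S3,S5,S6} on symbol y: members go to different blocks, giving {S2,S3,S5,S6} and {S0}.
On input y, block {S2,S3,S5,S6} splits into {S2,S3,S5} and {S6}.
Stable partition: {S4} | {S2,S3,S5} | {S0} | {S6} — 4 equivalence classes.
S2 and S3 lie in the same block of the stable partition, so they are equivalent — no string distinguishes them.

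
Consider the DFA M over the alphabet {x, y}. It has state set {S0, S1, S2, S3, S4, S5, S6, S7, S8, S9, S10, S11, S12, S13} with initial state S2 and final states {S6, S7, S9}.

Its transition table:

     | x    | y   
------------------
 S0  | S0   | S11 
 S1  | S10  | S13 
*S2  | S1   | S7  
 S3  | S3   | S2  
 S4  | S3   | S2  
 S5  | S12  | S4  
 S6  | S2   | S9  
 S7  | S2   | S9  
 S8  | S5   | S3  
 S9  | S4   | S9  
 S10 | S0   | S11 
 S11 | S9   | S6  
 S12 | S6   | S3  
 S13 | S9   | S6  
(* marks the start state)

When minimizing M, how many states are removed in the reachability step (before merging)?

Starting at S2 and following transitions, the reachable set is {S0, S1, S2, S3, S4, S6, S7, S9, S10, S11, S13}. That leaves S5, S8, S12 unreachable — 3 in total.

3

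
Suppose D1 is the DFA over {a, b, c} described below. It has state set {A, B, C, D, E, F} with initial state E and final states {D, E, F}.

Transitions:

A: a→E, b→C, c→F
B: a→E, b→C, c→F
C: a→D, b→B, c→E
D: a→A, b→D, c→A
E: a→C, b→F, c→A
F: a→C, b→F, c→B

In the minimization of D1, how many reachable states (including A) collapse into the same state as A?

3

All states are reachable from the start state.
Initial partition by acceptance: {D,E,F} | {A,B,C}.
No further refinement is possible. Final partition (2 blocks): {D,E,F} | {A,B,C}.
The equivalence class containing A is {A,B,C}, of size 3.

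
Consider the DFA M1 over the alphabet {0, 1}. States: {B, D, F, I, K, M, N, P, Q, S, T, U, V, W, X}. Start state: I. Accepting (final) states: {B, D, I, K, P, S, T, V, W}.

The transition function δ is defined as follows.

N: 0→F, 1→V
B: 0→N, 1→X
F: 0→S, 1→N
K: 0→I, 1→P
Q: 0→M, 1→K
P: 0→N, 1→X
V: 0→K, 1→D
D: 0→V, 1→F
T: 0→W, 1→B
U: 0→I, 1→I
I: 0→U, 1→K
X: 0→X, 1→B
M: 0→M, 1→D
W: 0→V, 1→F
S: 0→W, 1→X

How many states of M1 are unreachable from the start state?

3

No path from I leads to M, Q, T; the other 12 states are all reachable.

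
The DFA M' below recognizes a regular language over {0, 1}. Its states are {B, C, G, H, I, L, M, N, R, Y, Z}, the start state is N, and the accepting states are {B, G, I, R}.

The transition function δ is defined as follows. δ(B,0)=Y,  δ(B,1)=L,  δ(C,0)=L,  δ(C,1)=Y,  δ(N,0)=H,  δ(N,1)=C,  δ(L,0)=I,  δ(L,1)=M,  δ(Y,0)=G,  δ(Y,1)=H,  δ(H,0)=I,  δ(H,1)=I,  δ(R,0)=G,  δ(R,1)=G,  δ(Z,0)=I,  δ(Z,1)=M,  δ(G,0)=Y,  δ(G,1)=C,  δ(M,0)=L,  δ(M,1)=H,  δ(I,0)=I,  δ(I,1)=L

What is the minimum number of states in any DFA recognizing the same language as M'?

First remove the unreachable states {B,R,Z}; 8 states remain.
P0 = {G,I} | {C,H,L,M,N,Y}.
Split {G,I} by δ(·,0) → {I} and {G}.
Refine {C,H,L,M,N,Y} on symbol 0: members go to different blocks, giving {C,M,N} and {H,L} and {Y}.
Split {C,M,N} by δ(·,1) → {C} and {M} and {N}.
Split {H,L} by δ(·,1) → {H} and {L}.
The partition is now stable with 8 blocks: {I} | {C} | {G} | {H} | {Y} | {M} | {N} | {L}.

8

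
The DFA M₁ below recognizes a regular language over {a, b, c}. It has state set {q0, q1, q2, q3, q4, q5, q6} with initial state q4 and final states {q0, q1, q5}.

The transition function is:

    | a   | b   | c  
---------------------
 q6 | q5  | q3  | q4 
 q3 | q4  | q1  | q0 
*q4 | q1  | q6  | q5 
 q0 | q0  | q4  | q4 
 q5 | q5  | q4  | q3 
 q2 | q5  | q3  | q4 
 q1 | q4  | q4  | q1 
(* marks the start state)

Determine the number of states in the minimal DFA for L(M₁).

6

First remove the unreachable states {q2}; 6 states remain.
P0 = {q0,q1,q5} | {q3,q4,q6}.
Split {q0,q1,q5} by δ(·,a) → {q0,q5} and {q1}.
Split {q3,q4,q6} by δ(·,a) → {q3} and {q4} and {q6}.
On input c, block {q0,q5} splits into {q0} and {q5}.
Stable partition: {q0} | {q3} | {q1} | {q4} | {q6} | {q5} — 6 equivalence classes.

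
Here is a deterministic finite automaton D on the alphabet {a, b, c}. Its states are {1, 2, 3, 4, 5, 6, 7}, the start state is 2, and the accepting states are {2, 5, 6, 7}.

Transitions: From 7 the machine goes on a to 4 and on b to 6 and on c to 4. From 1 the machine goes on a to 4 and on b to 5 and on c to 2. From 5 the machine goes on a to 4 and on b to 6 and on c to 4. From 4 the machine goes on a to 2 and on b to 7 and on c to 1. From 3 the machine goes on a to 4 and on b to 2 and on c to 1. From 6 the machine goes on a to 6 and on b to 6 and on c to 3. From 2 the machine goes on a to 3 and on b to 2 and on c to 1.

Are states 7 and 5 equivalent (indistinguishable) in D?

All states are reachable from the start state.
Initial partition by acceptance: {2,5,6,7} | {1,3,4}.
On input a, block {2,5,6,7} splits into {2,5,7} and {6}.
On input b, block {2,5,7} splits into {5,7} and {2}.
On input a, block {1,3,4} splits into {1,3} and {4}.
On input b, block {1,3} splits into {1} and {3}.
Stable partition: {5,7} | {1} | {6} | {2} | {4} | {3} — 6 equivalence classes.
7 and 5 lie in the same block of the stable partition, so they are equivalent — no string distinguishes them.

Yes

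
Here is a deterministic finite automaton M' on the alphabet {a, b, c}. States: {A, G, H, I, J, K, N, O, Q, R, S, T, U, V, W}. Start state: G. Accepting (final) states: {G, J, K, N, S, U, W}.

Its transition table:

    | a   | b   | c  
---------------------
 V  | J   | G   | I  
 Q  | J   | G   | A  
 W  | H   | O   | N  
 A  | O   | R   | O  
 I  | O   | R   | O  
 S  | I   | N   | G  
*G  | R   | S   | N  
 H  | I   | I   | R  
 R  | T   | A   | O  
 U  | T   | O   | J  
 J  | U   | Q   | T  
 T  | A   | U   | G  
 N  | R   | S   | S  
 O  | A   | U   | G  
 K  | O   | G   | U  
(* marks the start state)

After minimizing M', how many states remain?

6

First remove the unreachable states {H,K,V,W}; 11 states remain.
Start with accepting vs non-accepting: {G,J,N,S,U} | {A,I,O,Q,R,T}.
On input a, block {G,J,N,S,U} splits into {G,N,S,U} and {J}.
Refine {G,N,S,U} on symbol b: members go to different blocks, giving {G,N,S} and {U}.
Split {A,I,O,Q,R,T} by δ(·,a) → {A,I,O,R,T} and {Q}.
Split {A,I,O,R,T} by δ(·,b) → {A,I,R} and {O,T}.
No further refinement is possible. Final partition (6 blocks): {G,N,S} | {A,I,R} | {J} | {U} | {Q} | {O,T}.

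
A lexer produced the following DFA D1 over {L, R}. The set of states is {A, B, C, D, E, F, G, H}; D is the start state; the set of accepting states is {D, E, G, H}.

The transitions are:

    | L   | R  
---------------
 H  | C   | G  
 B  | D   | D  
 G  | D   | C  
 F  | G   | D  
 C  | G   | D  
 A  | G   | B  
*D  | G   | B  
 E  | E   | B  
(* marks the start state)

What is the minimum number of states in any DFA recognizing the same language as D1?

2

Reachable states from the start: {B,C,D,G}. Unreachable: {A,E,F,H} — drop them.
Start with accepting vs non-accepting: {D,G} | {B,C}.
No further refinement is possible. Final partition (2 blocks): {D,G} | {B,C}.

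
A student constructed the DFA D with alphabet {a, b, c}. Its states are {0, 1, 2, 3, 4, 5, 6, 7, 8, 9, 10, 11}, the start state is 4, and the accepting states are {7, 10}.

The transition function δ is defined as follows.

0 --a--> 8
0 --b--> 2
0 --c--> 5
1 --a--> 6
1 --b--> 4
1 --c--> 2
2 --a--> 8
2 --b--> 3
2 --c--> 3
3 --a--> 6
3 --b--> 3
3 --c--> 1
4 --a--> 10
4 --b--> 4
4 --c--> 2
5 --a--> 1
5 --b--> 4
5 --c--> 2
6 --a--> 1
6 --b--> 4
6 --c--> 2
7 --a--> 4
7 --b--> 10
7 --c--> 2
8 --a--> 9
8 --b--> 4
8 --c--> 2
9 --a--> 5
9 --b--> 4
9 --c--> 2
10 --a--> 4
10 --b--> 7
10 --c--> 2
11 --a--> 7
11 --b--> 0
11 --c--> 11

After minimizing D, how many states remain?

5

First remove the unreachable states {0,11}; 10 states remain.
Start with accepting vs non-accepting: {7,10} | {1,2,3,4,5,6,8,9}.
On input a, block {1,2,3,4,5,6,8,9} splits into {1,2,3,5,6,8,9} and {4}.
Refine {1,2,3,5,6,8,9} on symbol b: members go to different blocks, giving {1,5,6,8,9} and {2,3}.
Split {2,3} by δ(·,c) → {2} and {3}.
No further refinement is possible. Final partition (5 blocks): {7,10} | {1,5,6,8,9} | {4} | {2} | {3}.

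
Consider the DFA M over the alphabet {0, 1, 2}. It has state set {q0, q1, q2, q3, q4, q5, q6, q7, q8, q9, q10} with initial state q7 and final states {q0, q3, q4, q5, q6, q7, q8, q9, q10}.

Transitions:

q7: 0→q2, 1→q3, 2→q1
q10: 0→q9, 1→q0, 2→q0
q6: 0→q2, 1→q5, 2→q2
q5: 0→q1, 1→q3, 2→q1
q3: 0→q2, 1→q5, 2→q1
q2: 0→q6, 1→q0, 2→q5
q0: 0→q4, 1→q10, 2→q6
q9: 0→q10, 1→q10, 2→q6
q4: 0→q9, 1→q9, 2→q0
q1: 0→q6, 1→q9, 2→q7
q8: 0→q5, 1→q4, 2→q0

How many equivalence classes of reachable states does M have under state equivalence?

First remove the unreachable states {q8}; 10 states remain.
P0 = {q0,q3,q4,q5,q6,q7,q9,q10} | {q1,q2}.
On input 0, block {q0,q3,q4,q5,q6,q7,q9,q10} splits into {q0,q4,q9,q10} and {q3,q5,q6,q7}.
Split {q0,q4,q9,q10} by δ(·,2) → {q0,q9} and {q4,q10}.
No further refinement is possible. Final partition (4 blocks): {q0,q9} | {q1,q2} | {q3,q5,q6,q7} | {q4,q10}.

4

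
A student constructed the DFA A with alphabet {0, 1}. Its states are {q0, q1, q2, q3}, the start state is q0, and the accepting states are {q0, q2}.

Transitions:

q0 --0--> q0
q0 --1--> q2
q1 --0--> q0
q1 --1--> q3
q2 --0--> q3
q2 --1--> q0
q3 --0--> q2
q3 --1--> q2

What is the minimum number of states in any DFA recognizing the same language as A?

States {q1} cannot be reached from the start state, so discard them.
Start with accepting vs non-accepting: {q0,q2} | {q3}.
On input 0, block {q0,q2} splits into {q0} and {q2}.
Stable partition: {q0} | {q3} | {q2} — 3 equivalence classes.

3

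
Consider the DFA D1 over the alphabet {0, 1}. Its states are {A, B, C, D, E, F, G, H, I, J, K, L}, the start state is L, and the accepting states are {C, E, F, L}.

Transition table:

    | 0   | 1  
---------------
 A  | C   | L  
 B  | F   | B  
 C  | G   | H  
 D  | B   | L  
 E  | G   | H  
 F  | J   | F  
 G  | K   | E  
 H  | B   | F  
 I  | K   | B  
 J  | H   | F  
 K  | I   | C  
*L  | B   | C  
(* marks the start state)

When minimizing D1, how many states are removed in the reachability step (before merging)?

Starting at L and following transitions, the reachable set is {B, C, E, F, G, H, I, J, K, L}. That leaves A, D unreachable — 2 in total.

2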